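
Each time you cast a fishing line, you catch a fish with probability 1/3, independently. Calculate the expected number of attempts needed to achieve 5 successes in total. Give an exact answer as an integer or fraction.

By linearity (sum of 5 independent geometric waits), E[trials] = 5/p = 5/(1/3) = 15.

15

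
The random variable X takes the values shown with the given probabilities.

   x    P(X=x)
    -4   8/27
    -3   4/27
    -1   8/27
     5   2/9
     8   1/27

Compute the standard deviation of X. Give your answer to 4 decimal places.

3.7453

E[X] = -14/27, E[X²] = 386/27
Var(X) = E[X²] − (E[X])² = 386/27 − 196/729 = 10226/729
SD(X) = √(10226/729) ≈ 3.7453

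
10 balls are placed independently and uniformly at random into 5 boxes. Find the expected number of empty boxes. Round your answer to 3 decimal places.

0.537

Let Xⱼ=1 if box j is empty. P(Xⱼ=1) = ((5-1)/5)^10 = 1048576/9765625.
By linearity, E[#empty] = 5·1048576/9765625 = 1048576/1953125.
≈ 0.537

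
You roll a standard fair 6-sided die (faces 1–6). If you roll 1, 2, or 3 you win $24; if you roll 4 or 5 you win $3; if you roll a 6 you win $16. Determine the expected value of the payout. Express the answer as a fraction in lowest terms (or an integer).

47/3 dollars

E[payout] = (1/3)·3 + (1/6)·16 + (1/2)·24 = 47/3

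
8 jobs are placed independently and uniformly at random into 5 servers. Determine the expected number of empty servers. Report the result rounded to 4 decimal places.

0.8389

Let Xⱼ=1 if server j is empty. P(Xⱼ=1) = ((5-1)/5)^8 = 65536/390625.
By linearity, E[#empty] = 5·65536/390625 = 65536/78125.
≈ 0.8389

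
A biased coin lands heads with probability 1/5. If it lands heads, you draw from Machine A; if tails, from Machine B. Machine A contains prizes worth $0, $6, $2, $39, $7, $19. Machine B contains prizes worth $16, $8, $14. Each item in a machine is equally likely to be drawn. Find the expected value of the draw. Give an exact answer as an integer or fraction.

377/30 dollars

E[X | Machine A] = (0 + 6 + 2 + 39 + 7 + 19)/6 = 73/6
E[X | Machine B] = (16 + 8 + 14)/3 = 38/3
E[X] = (1/5)·73/6 + (4/5)·38/3 = 377/30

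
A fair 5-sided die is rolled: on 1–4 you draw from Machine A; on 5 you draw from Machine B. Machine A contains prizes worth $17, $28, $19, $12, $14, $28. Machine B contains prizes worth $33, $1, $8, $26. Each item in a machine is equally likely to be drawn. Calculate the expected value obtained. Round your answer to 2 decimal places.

$19.13

E[X | Machine A] = (17 + 28 + 19 + 12 + 14 + 28)/6 = 59/3
E[X | Machine B] = (33 + 1 + 8 + 26)/4 = 17
E[X] = (4/5)·59/3 + (1/5)·17 = 287/15 ≈ 19.13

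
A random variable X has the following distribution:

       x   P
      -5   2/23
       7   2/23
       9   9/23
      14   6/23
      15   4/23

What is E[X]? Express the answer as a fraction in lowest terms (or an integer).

229/23

E[X] = (2/23)·(-5) + (2/23)·7 + (9/23)·9 + (6/23)·14 + (4/23)·15
     = 229/23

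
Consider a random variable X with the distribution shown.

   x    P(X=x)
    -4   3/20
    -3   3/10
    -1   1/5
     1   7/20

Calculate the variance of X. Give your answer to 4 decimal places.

3.8275

E[X] = (3/20)·(-4) + (3/10)·(-3) + (1/5)·(-1) + (7/20)·1 = -27/20
E[X²] = (3/20)·16 + (3/10)·9 + (1/5)·1 + (7/20)·1 = 113/20
Var(X) = 113/20 − (-27/20)² = 1531/400 ≈ 3.8275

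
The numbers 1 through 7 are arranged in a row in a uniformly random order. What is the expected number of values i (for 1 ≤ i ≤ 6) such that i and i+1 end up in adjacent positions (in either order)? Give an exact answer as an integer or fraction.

For each i ∈ {1,…,6}, let Xᵢ = 1 if i and i+1 are adjacent. P(Xᵢ=1) = 2·(7−1)!/7! = 2/7.
By linearity, E[ΣXᵢ] = (6)·(2/7) = 12/7.

12/7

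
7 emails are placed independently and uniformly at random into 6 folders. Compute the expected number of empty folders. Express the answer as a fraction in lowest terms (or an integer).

Let Xⱼ=1 if folder j is empty. P(Xⱼ=1) = ((6-1)/6)^7 = 78125/279936.
By linearity, E[#empty] = 6·78125/279936 = 78125/46656.

78125/46656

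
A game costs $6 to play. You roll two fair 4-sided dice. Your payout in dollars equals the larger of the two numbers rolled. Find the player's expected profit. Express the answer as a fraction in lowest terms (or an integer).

-23/8 dollars

Distribution of the larger of the two numbers rolled: 1 w.p. 1/16, 2 w.p. 3/16, 3 w.p. 5/16, 4 w.p. 7/16
E[payout] = (1/16)·1 + (3/16)·2 + (5/16)·3 + (7/16)·4 = 25/8
Expected profit = 25/8 − 6 = -23/8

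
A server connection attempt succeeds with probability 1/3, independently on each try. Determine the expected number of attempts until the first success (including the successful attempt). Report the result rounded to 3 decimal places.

3.000

For a geometric distribution, E[trials] = 1/p = 1/(1/3) = 3.
≈ 3.000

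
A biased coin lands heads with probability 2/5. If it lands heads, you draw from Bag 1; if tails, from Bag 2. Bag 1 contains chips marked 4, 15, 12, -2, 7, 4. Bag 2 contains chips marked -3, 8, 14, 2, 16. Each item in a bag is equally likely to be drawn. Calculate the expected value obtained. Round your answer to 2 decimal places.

E[X | Bag 1] = (4 + 15 + 12 − 2 + 7 + 4)/6 = 20/3
E[X | Bag 2] = (-3 + 8 + 14 + 2 + 16)/5 = 37/5
E[X] = (2/5)·20/3 + (3/5)·37/5 = 533/75 ≈ 7.11

7.11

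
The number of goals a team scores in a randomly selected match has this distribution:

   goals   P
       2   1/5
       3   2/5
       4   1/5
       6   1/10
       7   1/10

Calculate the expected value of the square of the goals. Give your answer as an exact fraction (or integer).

E[X²] = (1/5)·4 + (2/5)·9 + (1/5)·16 + (1/10)·36 + (1/10)·49
     = 161/10

161/10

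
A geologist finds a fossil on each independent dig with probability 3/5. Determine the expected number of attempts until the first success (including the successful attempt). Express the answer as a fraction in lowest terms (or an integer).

For a geometric distribution, E[trials] = 1/p = 1/(3/5) = 5/3.

5/3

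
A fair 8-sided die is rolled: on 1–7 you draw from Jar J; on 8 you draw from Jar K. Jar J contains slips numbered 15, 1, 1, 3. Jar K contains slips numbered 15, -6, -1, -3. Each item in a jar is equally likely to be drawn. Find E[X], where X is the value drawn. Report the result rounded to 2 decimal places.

4.53

E[X | Jar J] = (15 + 1 + 1 + 3)/4 = 5
E[X | Jar K] = (15 − 6 − 1 − 3)/4 = 5/4
E[X] = (7/8)·5 + (1/8)·5/4 = 145/32 ≈ 4.53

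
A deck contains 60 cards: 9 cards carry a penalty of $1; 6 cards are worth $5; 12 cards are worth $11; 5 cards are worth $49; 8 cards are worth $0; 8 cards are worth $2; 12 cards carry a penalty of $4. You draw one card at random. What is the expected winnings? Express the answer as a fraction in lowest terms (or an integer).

61/10 dollars

E[payout] = (9/60)·(-1) + (6/60)·5 + (12/60)·11 + (5/60)·49 + (8/60)·0 + (8/60)·2 + (12/60)·(-4) = 61/10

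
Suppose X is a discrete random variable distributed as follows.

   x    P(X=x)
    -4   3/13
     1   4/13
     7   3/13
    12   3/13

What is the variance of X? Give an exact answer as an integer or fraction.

E[X] = (3/13)·(-4) + (4/13)·1 + (3/13)·7 + (3/13)·12 = 49/13
E[X²] = (3/13)·16 + (4/13)·1 + (3/13)·49 + (3/13)·144 = 631/13
Var(X) = 631/13 − (49/13)² = 5802/169

5802/169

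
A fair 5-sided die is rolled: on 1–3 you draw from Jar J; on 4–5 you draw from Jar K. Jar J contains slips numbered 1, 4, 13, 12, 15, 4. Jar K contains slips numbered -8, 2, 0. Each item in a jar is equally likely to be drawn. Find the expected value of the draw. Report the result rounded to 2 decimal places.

E[X | Jar J] = (1 + 4 + 13 + 12 + 15 + 4)/6 = 49/6
E[X | Jar K] = (-8 + 2 + 0)/3 = -2
E[X] = (3/5)·49/6 + (2/5)·(-2) = 41/10 ≈ 4.10

4.10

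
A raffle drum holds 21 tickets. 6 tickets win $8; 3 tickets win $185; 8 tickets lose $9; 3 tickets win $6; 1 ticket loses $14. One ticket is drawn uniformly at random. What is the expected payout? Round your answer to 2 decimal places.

$25.48

E[payout] = (6/21)·8 + (3/21)·185 + (8/21)·(-9) + (3/21)·6 + (1/21)·(-14) = 535/21
≈ $25.48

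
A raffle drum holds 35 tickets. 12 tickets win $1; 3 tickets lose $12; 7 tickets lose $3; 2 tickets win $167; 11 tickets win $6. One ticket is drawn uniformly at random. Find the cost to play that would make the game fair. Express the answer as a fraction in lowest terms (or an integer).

E[payout] = (12/35)·1 + (3/35)·(-12) + (7/35)·(-3) + (2/35)·167 + (11/35)·6 = 71/7
Fair fee = E[payout] = 71/7

71/7 dollars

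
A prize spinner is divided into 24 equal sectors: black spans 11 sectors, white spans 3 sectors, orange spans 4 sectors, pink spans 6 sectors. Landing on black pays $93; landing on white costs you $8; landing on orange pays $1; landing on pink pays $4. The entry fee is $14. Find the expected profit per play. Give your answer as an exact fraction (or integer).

691/24 dollars

E[payout] = (11/24)·93 + (3/24)·(-8) + (4/24)·1 + (6/24)·4 = 1027/24
Expected profit = 1027/24 − 14 = 691/24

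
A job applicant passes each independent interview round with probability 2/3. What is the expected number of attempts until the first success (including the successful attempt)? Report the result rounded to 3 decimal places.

For a geometric distribution, E[trials] = 1/p = 1/(2/3) = 3/2.
≈ 1.500

1.500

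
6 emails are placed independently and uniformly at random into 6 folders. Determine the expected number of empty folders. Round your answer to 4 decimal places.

2.0094

Let Xⱼ=1 if folder j is empty. P(Xⱼ=1) = ((6-1)/6)^6 = 15625/46656.
By linearity, E[#empty] = 6·15625/46656 = 15625/7776.
≈ 2.0094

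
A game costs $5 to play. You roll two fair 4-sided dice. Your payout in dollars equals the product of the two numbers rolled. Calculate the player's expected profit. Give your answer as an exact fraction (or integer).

Distribution of the product of the two numbers rolled: 1 w.p. 1/16, 2 w.p. 1/8, 3 w.p. 1/8, 4 w.p. 3/16, 6 w.p. 1/8, 8 w.p. 1/8, …
E[payout] = (1/16)·1 + (1/8)·2 + (1/8)·3 + (3/16)·4 + (1/8)·6 + (1/8)·8 + (1/16)·9 + (1/8)·12 + (1/16)·16 = 25/4
Expected profit = 25/4 − 5 = 5/4

5/4 dollars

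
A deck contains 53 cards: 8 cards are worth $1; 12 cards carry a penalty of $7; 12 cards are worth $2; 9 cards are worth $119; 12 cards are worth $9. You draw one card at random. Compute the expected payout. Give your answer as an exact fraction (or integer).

1127/53 dollars

E[payout] = (8/53)·1 + (12/53)·(-7) + (12/53)·2 + (9/53)·119 + (12/53)·9 = 1127/53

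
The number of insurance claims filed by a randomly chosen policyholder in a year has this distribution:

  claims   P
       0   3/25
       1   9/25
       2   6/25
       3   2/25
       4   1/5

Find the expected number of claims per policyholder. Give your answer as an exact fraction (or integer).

E[X] = (3/25)·0 + (9/25)·1 + (6/25)·2 + (2/25)·3 + (1/5)·4
     = 47/25

47/25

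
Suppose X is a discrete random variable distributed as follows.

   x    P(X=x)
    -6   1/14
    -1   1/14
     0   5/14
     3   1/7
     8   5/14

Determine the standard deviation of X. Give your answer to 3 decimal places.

4.362

E[X] = 39/14, E[X²] = 375/14
Var(X) = E[X²] − (E[X])² = 375/14 − 1521/196 = 3729/196
SD(X) = √(3729/196) ≈ 4.362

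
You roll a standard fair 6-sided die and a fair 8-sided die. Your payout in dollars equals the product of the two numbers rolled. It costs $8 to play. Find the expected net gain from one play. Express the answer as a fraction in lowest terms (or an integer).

Distribution of the product of the two numbers rolled: 1 w.p. 1/48, 2 w.p. 1/24, 3 w.p. 1/24, 4 w.p. 1/16, 5 w.p. 1/24, 6 w.p. 1/12, …
E[payout] = (1/48)·1 + (1/24)·2 + (1/24)·3 + (1/16)·4 + (1/24)·5 + (1/12)·6 + (1/48)·7 + (1/16)·8 + (1/48)·9 + (1/24)·10 + (1/12)·12 + (1/48)·14 + (1/24)·15 + (1/24)·16 + (1/24)·18 + (1/24)·20 + (1/48)·21 + (1/16)·24 + (1/48)·25 + (1/48)·28 + (1/24)·30 + (1/48)·32 + (1/48)·35 + (1/48)·36 + (1/48)·40 + (1/48)·42 + (1/48)·48 = 63/4
Expected profit = 63/4 − 8 = 31/4

31/4 dollars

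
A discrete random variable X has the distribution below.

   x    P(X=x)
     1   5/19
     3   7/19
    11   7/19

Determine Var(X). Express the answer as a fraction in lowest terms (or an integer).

6776/361

E[X] = (5/19)·1 + (7/19)·3 + (7/19)·11 = 103/19
E[X²] = (5/19)·1 + (7/19)·9 + (7/19)·121 = 915/19
Var(X) = 915/19 − (103/19)² = 6776/361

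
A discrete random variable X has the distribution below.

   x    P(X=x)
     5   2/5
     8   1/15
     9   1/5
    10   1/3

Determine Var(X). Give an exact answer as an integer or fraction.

226/45

E[X] = (2/5)·5 + (1/15)·8 + (1/5)·9 + (1/3)·10 = 23/3
E[X²] = (2/5)·25 + (1/15)·64 + (1/5)·81 + (1/3)·100 = 319/5
Var(X) = 319/5 − (23/3)² = 226/45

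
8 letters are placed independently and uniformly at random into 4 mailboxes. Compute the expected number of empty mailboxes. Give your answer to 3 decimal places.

Let Xⱼ=1 if mailbox j is empty. P(Xⱼ=1) = ((4-1)/4)^8 = 6561/65536.
By linearity, E[#empty] = 4·6561/65536 = 6561/16384.
≈ 0.400

0.400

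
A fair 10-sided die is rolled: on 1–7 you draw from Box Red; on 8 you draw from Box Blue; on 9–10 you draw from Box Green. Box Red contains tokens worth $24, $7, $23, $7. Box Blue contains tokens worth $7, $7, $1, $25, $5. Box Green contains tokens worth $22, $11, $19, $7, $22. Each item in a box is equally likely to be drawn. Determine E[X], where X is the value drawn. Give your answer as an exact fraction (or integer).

2963/200 dollars

E[X | Box Red] = (24 + 7 + 23 + 7)/4 = 61/4
E[X | Box Blue] = (7 + 7 + 1 + 25 + 5)/5 = 9
E[X | Box Green] = (22 + 11 + 19 + 7 + 22)/5 = 81/5
E[X] = (7/10)·61/4 + (1/10)·9 + (1/5)·81/5 = 2963/200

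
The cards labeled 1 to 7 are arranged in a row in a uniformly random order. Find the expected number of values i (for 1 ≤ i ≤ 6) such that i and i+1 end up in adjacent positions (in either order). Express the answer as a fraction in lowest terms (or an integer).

For each i ∈ {1,…,6}, let Xᵢ = 1 if i and i+1 are adjacent. P(Xᵢ=1) = 2·(7−1)!/7! = 2/7.
By linearity, E[ΣXᵢ] = (6)·(2/7) = 12/7.

12/7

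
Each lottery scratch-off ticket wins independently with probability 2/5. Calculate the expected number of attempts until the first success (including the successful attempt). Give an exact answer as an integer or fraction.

5/2

For a geometric distribution, E[trials] = 1/p = 1/(2/5) = 5/2.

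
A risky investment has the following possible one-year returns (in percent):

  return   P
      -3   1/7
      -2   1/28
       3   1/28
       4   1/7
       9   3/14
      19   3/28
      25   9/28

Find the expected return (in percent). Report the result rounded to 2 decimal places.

E[X] = (1/7)·(-3) + (1/28)·(-2) + (1/28)·3 + (1/7)·4 + (3/14)·9 + (3/28)·19 + (9/28)·25
     = 341/28 ≈ 12.18

12.18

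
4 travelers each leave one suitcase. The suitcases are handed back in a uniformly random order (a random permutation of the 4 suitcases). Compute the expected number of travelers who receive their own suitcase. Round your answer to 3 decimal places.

Let Xᵢ = 1 if person i gets their own suitcase. For each i, P(Xᵢ=1) = 1/4.
By linearity of expectation, E[X₁+…+X_4] = 4·(1/4) = 1.
≈ 1.000

1.000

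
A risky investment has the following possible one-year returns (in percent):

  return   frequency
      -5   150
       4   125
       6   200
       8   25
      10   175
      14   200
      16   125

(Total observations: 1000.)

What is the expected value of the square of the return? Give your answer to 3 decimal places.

103.250

Total = 1000, so P(return=-5) = 150/1000, etc.
E[X²] = (3/20)·25 + (1/8)·16 + (1/5)·36 + (1/40)·64 + (7/40)·100 + (1/5)·196 + (1/8)·256
     = 413/4 ≈ 103.250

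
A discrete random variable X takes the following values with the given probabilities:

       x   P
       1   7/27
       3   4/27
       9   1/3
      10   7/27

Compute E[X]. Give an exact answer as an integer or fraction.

E[X] = (7/27)·1 + (4/27)·3 + (1/3)·9 + (7/27)·10
     = 170/27

170/27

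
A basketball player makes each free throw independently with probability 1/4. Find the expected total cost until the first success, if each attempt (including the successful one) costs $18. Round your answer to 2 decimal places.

E[#attempts] = 1/p = 4; E[cost] = 18·4 = 72.
≈ 72.00

$72.00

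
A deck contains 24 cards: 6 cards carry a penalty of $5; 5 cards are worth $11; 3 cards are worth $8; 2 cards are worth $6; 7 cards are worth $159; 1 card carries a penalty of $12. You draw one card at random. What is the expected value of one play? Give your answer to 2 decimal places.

$48.42

E[payout] = (6/24)·(-5) + (5/24)·11 + (3/24)·8 + (2/24)·6 + (7/24)·159 + (1/24)·(-12) = 581/12
≈ $48.42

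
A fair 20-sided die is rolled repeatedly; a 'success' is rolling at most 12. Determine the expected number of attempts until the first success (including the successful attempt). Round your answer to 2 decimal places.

For a geometric distribution, E[trials] = 1/p = 1/(3/5) = 5/3.
≈ 1.67

1.67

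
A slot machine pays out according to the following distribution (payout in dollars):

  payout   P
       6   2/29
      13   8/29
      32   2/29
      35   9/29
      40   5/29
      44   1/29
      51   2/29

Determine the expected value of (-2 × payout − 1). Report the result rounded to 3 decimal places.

-59.000

E[-2x-1] = (2/29)·(-13) + (8/29)·(-27) + (2/29)·(-65) + (9/29)·(-71) + (5/29)·(-81) + (1/29)·(-89) + (2/29)·(-103)
     = -59 ≈ -59.000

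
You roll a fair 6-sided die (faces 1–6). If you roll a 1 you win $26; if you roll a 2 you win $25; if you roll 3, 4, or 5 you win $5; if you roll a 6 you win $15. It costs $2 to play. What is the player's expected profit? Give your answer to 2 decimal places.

E[payout] = (1/2)·5 + (1/6)·15 + (1/6)·25 + (1/6)·26 = 27/2
Expected profit = 27/2 − 2 = 23/2 ≈ $11.50

$11.50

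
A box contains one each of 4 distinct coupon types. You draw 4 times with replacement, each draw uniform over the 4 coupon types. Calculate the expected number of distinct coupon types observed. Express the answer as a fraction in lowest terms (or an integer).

175/64

Let Xⱼ=1 if type j appears at least once. P(Xⱼ=1) = 1 − ((4−1)/4)^4 = 175/256.
E[#distinct] = 4·175/256 = 175/64.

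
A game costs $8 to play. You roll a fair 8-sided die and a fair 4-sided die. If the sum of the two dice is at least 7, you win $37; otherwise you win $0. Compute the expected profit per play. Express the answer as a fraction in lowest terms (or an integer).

205/16 dollars

E[payout] = (7/16)·0 + (9/16)·37 = 333/16
Expected profit = 333/16 − 8 = 205/16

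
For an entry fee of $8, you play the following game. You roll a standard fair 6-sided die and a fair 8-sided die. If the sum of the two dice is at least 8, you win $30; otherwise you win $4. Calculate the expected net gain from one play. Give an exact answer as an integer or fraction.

85/8 dollars

E[payout] = (7/16)·4 + (9/16)·30 = 149/8
Expected profit = 149/8 − 8 = 85/8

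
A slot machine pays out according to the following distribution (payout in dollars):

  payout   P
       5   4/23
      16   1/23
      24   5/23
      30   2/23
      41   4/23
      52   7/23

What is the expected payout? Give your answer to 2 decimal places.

$32.35

E[X] = (4/23)·5 + (1/23)·16 + (5/23)·24 + (2/23)·30 + (4/23)·41 + (7/23)·52
     = 744/23 ≈ 32.35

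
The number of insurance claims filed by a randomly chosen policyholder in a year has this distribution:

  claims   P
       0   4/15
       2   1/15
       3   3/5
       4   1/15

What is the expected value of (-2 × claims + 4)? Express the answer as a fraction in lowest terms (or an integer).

-2/5

E[-2x+4] = (4/15)·4 + (1/15)·0 + (3/5)·(-2) + (1/15)·(-4)
     = -2/5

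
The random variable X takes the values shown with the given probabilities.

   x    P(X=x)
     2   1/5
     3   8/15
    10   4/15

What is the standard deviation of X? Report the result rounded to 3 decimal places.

3.239

E[X] = 14/3, E[X²] = 484/15
Var(X) = E[X²] − (E[X])² = 484/15 − 196/9 = 472/45
SD(X) = √(472/45) ≈ 3.239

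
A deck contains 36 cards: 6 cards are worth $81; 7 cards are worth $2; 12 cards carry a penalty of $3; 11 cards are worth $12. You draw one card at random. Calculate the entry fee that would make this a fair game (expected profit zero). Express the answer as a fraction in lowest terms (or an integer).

E[payout] = (6/36)·81 + (7/36)·2 + (12/36)·(-3) + (11/36)·12 = 149/9
Fair fee = E[payout] = 149/9

149/9 dollars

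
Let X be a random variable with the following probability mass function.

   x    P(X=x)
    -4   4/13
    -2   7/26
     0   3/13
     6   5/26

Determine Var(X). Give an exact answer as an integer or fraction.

E[X] = (4/13)·(-4) + (7/26)·(-2) + (3/13)·0 + (5/26)·6 = -8/13
E[X²] = (4/13)·16 + (7/26)·4 + (3/13)·0 + (5/26)·36 = 168/13
Var(X) = 168/13 − (-8/13)² = 2120/169

2120/169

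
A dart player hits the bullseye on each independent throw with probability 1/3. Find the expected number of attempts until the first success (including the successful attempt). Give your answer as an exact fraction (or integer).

3

For a geometric distribution, E[trials] = 1/p = 1/(1/3) = 3.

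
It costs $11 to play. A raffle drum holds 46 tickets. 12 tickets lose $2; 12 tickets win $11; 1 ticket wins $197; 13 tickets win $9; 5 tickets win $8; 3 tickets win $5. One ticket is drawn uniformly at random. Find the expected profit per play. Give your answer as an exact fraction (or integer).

-29/46 dollars

E[payout] = (12/46)·(-2) + (12/46)·11 + (1/46)·197 + (13/46)·9 + (5/46)·8 + (3/46)·5 = 477/46
Expected profit = 477/46 − 11 = -29/46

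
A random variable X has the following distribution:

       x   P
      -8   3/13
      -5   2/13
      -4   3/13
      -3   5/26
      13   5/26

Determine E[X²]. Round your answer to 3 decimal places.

56.538

E[X²] = (3/13)·64 + (2/13)·25 + (3/13)·16 + (5/26)·9 + (5/26)·169
     = 735/13 ≈ 56.538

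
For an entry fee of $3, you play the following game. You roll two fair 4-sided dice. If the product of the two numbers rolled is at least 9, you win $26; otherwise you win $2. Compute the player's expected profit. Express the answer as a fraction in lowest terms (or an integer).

$5

E[payout] = (3/4)·2 + (1/4)·26 = 8
Expected profit = 8 − 3 = 5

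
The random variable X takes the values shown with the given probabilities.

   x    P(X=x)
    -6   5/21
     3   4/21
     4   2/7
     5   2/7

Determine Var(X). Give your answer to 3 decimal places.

E[X] = (5/21)·(-6) + (4/21)·3 + (2/7)·4 + (2/7)·5 = 12/7
E[X²] = (5/21)·36 + (4/21)·9 + (2/7)·16 + (2/7)·25 = 22
Var(X) = 22 − (12/7)² = 934/49 ≈ 19.061

19.061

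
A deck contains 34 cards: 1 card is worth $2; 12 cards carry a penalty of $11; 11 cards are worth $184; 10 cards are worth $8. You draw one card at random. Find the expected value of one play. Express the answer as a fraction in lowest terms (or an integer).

E[payout] = (1/34)·2 + (12/34)·(-11) + (11/34)·184 + (10/34)·8 = 987/17

987/17 dollars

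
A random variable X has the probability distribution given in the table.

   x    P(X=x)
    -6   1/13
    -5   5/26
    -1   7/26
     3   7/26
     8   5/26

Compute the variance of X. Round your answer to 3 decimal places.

22.149

E[X] = (1/13)·(-6) + (5/26)·(-5) + (7/26)·(-1) + (7/26)·3 + (5/26)·8 = 17/26
E[X²] = (1/13)·36 + (5/26)·25 + (7/26)·1 + (7/26)·9 + (5/26)·64 = 587/26
Var(X) = 587/26 − (17/26)² = 14973/676 ≈ 22.149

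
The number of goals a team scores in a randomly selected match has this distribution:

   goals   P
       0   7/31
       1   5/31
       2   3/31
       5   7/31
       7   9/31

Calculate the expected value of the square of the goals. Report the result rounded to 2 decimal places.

20.42

E[X²] = (7/31)·0 + (5/31)·1 + (3/31)·4 + (7/31)·25 + (9/31)·49
     = 633/31 ≈ 20.42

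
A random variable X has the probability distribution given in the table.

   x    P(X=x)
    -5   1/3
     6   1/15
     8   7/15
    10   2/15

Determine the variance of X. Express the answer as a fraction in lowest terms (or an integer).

2962/75

E[X] = (1/3)·(-5) + (1/15)·6 + (7/15)·8 + (2/15)·10 = 19/5
E[X²] = (1/3)·25 + (1/15)·36 + (7/15)·64 + (2/15)·100 = 809/15
Var(X) = 809/15 − (19/5)² = 2962/75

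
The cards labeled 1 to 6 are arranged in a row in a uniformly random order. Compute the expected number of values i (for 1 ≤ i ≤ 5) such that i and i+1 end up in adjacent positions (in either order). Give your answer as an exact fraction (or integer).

For each i ∈ {1,…,5}, let Xᵢ = 1 if i and i+1 are adjacent. P(Xᵢ=1) = 2·(6−1)!/6! = 2/6.
By linearity, E[ΣXᵢ] = (5)·(2/6) = 5/3.

5/3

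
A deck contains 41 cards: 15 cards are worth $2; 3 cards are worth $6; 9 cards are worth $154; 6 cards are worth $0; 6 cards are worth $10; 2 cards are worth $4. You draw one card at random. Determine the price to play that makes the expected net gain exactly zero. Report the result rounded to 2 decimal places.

E[payout] = (15/41)·2 + (3/41)·6 + (9/41)·154 + (6/41)·0 + (6/41)·10 + (2/41)·4 = 1502/41
Fair fee = E[payout] = 1502/41 ≈ $36.63

$36.63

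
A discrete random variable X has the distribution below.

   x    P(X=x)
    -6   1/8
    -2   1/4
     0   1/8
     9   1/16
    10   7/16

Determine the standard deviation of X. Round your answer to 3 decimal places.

6.381

E[X] = 59/16, E[X²] = 869/16
Var(X) = E[X²] − (E[X])² = 869/16 − 3481/256 = 10423/256
SD(X) = √(10423/256) ≈ 6.381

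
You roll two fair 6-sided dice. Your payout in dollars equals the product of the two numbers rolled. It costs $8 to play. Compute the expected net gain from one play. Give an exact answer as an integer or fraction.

17/4 dollars

Distribution of the product of the two numbers rolled: 1 w.p. 1/36, 2 w.p. 1/18, 3 w.p. 1/18, 4 w.p. 1/12, 5 w.p. 1/18, 6 w.p. 1/9, …
E[payout] = (1/36)·1 + (1/18)·2 + (1/18)·3 + (1/12)·4 + (1/18)·5 + (1/9)·6 + (1/18)·8 + (1/36)·9 + (1/18)·10 + (1/9)·12 + (1/18)·15 + (1/36)·16 + (1/18)·18 + (1/18)·20 + (1/18)·24 + (1/36)·25 + (1/18)·30 + (1/36)·36 = 49/4
Expected profit = 49/4 − 8 = 17/4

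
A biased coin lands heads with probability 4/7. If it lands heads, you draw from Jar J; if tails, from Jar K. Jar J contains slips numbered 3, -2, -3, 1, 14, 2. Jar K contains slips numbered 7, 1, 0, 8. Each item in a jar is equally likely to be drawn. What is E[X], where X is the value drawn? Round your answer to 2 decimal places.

3.14

E[X | Jar J] = (3 − 2 − 3 + 1 + 14 + 2)/6 = 5/2
E[X | Jar K] = (7 + 1 + 0 + 8)/4 = 4
E[X] = (4/7)·5/2 + (3/7)·4 = 22/7 ≈ 3.14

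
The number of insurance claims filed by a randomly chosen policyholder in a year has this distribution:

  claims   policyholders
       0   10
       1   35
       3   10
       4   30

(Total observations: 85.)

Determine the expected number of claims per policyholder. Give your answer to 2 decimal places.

Total = 85, so P(claims=0) = 10/85, etc.
E[X] = (2/17)·0 + (7/17)·1 + (2/17)·3 + (6/17)·4
     = 37/17 ≈ 2.18

2.18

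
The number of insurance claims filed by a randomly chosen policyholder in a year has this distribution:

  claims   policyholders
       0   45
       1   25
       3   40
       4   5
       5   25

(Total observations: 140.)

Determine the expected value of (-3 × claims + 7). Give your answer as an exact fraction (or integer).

11/14

Total = 140, so P(claims=0) = 45/140, etc.
E[-3x+7] = (9/28)·7 + (5/28)·4 + (2/7)·(-2) + (1/28)·(-5) + (5/28)·(-8)
     = 11/14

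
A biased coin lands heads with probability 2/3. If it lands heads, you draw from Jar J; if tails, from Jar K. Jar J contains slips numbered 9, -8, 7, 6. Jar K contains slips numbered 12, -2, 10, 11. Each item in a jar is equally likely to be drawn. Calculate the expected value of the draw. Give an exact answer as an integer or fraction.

E[X | Jar J] = (9 − 8 + 7 + 6)/4 = 7/2
E[X | Jar K] = (12 − 2 + 10 + 11)/4 = 31/4
E[X] = (2/3)·7/2 + (1/3)·31/4 = 59/12

59/12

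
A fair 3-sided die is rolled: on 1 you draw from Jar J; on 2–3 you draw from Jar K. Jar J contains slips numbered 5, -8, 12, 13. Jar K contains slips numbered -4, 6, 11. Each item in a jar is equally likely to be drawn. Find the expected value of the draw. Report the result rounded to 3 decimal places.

E[X | Jar J] = (5 − 8 + 12 + 13)/4 = 11/2
E[X | Jar K] = (-4 + 6 + 11)/3 = 13/3
E[X] = (1/3)·11/2 + (2/3)·13/3 = 85/18 ≈ 4.722

4.722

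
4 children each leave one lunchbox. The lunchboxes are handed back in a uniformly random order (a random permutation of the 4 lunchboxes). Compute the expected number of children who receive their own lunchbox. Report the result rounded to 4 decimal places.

1.0000

Let Xᵢ = 1 if person i gets their own lunchbox. For each i, P(Xᵢ=1) = 1/4.
By linearity of expectation, E[X₁+…+X_4] = 4·(1/4) = 1.
≈ 1.0000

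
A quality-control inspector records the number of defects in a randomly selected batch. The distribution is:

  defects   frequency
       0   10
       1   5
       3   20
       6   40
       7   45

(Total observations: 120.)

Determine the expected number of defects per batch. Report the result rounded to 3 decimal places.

5.167

Total = 120, so P(defects=0) = 10/120, etc.
E[X] = (1/12)·0 + (1/24)·1 + (1/6)·3 + (1/3)·6 + (3/8)·7
     = 31/6 ≈ 5.167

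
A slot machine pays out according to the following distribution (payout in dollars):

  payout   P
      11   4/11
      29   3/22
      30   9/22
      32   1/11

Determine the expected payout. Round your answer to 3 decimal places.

$23.136

E[X] = (4/11)·11 + (3/22)·29 + (9/22)·30 + (1/11)·32
     = 509/22 ≈ 23.136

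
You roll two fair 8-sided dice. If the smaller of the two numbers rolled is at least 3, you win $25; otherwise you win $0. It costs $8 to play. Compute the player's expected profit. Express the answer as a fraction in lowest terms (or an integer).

E[payout] = (7/16)·0 + (9/16)·25 = 225/16
Expected profit = 225/16 − 8 = 97/16

97/16 dollars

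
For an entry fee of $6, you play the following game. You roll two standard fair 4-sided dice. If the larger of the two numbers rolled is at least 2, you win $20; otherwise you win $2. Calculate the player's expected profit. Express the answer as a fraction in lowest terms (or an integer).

E[payout] = (1/16)·2 + (15/16)·20 = 151/8
Expected profit = 151/8 − 6 = 103/8

103/8 dollars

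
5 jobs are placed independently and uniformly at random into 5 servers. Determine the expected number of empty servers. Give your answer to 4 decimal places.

1.6384

Let Xⱼ=1 if server j is empty. P(Xⱼ=1) = ((5-1)/5)^5 = 1024/3125.
By linearity, E[#empty] = 5·1024/3125 = 1024/625.
≈ 1.6384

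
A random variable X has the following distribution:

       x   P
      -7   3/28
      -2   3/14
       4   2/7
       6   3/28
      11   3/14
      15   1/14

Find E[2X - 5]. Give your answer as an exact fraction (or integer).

43/14

E[2x-5] = (3/28)·(-19) + (3/14)·(-9) + (2/7)·3 + (3/28)·7 + (3/14)·17 + (1/14)·25
     = 43/14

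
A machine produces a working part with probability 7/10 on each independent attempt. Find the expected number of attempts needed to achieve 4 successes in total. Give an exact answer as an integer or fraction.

By linearity (sum of 4 independent geometric waits), E[trials] = 4/p = 4/(7/10) = 40/7.

40/7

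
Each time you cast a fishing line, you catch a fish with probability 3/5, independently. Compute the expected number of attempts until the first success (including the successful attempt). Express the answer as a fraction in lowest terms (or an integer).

5/3

For a geometric distribution, E[trials] = 1/p = 1/(3/5) = 5/3.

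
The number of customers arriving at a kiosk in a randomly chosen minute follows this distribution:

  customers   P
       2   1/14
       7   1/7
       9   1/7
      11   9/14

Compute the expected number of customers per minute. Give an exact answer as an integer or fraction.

E[X] = (1/14)·2 + (1/7)·7 + (1/7)·9 + (9/14)·11
     = 19/2

19/2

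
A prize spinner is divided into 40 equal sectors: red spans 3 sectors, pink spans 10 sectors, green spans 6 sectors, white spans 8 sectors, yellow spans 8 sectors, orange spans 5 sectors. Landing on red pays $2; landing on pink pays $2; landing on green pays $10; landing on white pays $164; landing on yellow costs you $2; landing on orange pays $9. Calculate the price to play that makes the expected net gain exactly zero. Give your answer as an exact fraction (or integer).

1427/40 dollars

E[payout] = (3/40)·2 + (10/40)·2 + (6/40)·10 + (8/40)·164 + (8/40)·(-2) + (5/40)·9 = 1427/40
Fair fee = E[payout] = 1427/40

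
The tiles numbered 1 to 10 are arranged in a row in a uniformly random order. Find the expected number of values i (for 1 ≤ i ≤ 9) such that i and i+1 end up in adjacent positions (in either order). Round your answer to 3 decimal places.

1.800

For each i ∈ {1,…,9}, let Xᵢ = 1 if i and i+1 are adjacent. P(Xᵢ=1) = 2·(10−1)!/10! = 2/10.
By linearity, E[ΣXᵢ] = (9)·(2/10) = 9/5.
≈ 1.800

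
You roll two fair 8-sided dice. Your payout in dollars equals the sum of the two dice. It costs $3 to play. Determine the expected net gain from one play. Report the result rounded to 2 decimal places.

$6.00

Distribution of the sum of the two dice: 2 w.p. 1/64, 3 w.p. 1/32, 4 w.p. 3/64, 5 w.p. 1/16, 6 w.p. 5/64, 7 w.p. 3/32, …
E[payout] = (1/64)·2 + (1/32)·3 + (3/64)·4 + (1/16)·5 + (5/64)·6 + (3/32)·7 + (7/64)·8 + (1/8)·9 + (7/64)·10 + (3/32)·11 + (5/64)·12 + (1/16)·13 + (3/64)·14 + (1/32)·15 + (1/64)·16 = 9
Expected profit = 9 − 3 = 6 ≈ $6.00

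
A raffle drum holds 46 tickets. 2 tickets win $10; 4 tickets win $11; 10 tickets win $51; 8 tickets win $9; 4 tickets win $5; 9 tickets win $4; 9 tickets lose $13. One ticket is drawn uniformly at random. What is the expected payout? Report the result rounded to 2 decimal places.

E[payout] = (2/46)·10 + (4/46)·11 + (10/46)·51 + (8/46)·9 + (4/46)·5 + (9/46)·4 + (9/46)·(-13) = 585/46
≈ $12.72

$12.72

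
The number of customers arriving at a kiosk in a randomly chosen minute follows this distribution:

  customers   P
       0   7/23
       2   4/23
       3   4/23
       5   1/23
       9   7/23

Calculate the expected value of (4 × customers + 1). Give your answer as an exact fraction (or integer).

375/23

E[4x+1] = (7/23)·1 + (4/23)·9 + (4/23)·13 + (1/23)·21 + (7/23)·37
     = 375/23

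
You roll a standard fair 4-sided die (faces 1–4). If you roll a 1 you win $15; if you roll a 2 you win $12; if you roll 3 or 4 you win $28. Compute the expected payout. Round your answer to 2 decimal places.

E[payout] = (1/4)·12 + (1/4)·15 + (1/2)·28 = 83/4
≈ $20.75

$20.75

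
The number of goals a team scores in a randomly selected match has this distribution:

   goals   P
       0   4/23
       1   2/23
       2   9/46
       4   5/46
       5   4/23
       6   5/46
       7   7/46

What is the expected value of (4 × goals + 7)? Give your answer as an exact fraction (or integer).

21

E[4x+7] = (4/23)·7 + (2/23)·11 + (9/46)·15 + (5/46)·23 + (4/23)·27 + (5/46)·31 + (7/46)·35
     = 21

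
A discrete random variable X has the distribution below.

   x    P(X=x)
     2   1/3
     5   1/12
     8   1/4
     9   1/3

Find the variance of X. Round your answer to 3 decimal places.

9.410

E[X] = (1/3)·2 + (1/12)·5 + (1/4)·8 + (1/3)·9 = 73/12
E[X²] = (1/3)·4 + (1/12)·25 + (1/4)·64 + (1/3)·81 = 557/12
Var(X) = 557/12 − (73/12)² = 1355/144 ≈ 9.410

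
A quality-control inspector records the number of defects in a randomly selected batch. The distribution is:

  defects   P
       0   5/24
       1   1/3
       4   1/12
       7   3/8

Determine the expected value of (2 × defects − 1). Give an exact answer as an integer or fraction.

E[2x-1] = (5/24)·(-1) + (1/3)·1 + (1/12)·7 + (3/8)·13
     = 67/12

67/12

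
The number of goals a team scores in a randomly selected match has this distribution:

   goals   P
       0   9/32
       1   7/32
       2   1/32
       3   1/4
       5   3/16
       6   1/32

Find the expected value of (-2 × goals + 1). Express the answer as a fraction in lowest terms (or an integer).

E[-2x+1] = (9/32)·1 + (7/32)·(-1) + (1/32)·(-3) + (1/4)·(-5) + (3/16)·(-9) + (1/32)·(-11)
     = -53/16

-53/16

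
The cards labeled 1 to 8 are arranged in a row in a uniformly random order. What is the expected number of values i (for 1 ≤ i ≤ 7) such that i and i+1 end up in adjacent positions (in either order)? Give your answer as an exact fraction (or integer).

For each i ∈ {1,…,7}, let Xᵢ = 1 if i and i+1 are adjacent. P(Xᵢ=1) = 2·(8−1)!/8! = 2/8.
By linearity, E[ΣXᵢ] = (7)·(2/8) = 7/4.

7/4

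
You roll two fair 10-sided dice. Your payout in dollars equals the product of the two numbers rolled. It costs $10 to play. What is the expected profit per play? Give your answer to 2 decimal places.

$20.25

Distribution of the product of the two numbers rolled: 1 w.p. 1/100, 2 w.p. 1/50, 3 w.p. 1/50, 4 w.p. 3/100, 5 w.p. 1/50, 6 w.p. 1/25, …
E[payout] = (1/100)·1 + (1/50)·2 + (1/50)·3 + (3/100)·4 + (1/50)·5 + (1/25)·6 + (1/50)·7 + (1/25)·8 + (3/100)·9 + (1/25)·10 + (1/25)·12 + (1/50)·14 + (1/50)·15 + (3/100)·16 + (1/25)·18 + (1/25)·20 + (1/50)·21 + (1/25)·24 + (1/100)·25 + (1/50)·27 + (1/50)·28 + (1/25)·30 + (1/50)·32 + (1/50)·35 + (3/100)·36 + (1/25)·40 + (1/50)·42 + (1/50)·45 + (1/50)·48 + (1/100)·49 + (1/50)·50 + (1/50)·54 + (1/50)·56 + (1/50)·60 + (1/50)·63 + (1/100)·64 + (1/50)·70 + (1/50)·72 + (1/50)·80 + (1/100)·81 + (1/50)·90 + (1/100)·100 = 121/4
Expected profit = 121/4 − 10 = 81/4 ≈ $20.25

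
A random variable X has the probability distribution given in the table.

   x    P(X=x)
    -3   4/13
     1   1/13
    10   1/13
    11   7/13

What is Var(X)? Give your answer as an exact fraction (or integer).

E[X] = (4/13)·(-3) + (1/13)·1 + (1/13)·10 + (7/13)·11 = 76/13
E[X²] = (4/13)·9 + (1/13)·1 + (1/13)·100 + (7/13)·121 = 984/13
Var(X) = 984/13 − (76/13)² = 7016/169

7016/169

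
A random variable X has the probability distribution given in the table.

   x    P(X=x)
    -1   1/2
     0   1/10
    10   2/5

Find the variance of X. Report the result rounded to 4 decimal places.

28.2500

E[X] = (1/2)·(-1) + (1/10)·0 + (2/5)·10 = 7/2
E[X²] = (1/2)·1 + (1/10)·0 + (2/5)·100 = 81/2
Var(X) = 81/2 − (7/2)² = 113/4 ≈ 28.2500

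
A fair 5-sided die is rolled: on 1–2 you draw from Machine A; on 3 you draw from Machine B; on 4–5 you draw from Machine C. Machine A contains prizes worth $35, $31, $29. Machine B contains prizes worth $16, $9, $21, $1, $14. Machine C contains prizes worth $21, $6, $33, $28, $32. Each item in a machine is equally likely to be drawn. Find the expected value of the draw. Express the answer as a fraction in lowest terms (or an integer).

1853/75 dollars

E[X | Machine A] = (35 + 31 + 29)/3 = 95/3
E[X | Machine B] = (16 + 9 + 21 + 1 + 14)/5 = 61/5
E[X | Machine C] = (21 + 6 + 33 + 28 + 32)/5 = 24
E[X] = (2/5)·95/3 + (1/5)·61/5 + (2/5)·24 = 1853/75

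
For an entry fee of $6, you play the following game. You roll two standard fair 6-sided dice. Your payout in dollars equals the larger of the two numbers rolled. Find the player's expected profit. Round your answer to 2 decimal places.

Distribution of the larger of the two numbers rolled: 1 w.p. 1/36, 2 w.p. 1/12, 3 w.p. 5/36, 4 w.p. 7/36, 5 w.p. 1/4, 6 w.p. 11/36
E[payout] = (1/36)·1 + (1/12)·2 + (5/36)·3 + (7/36)·4 + (1/4)·5 + (11/36)·6 = 161/36
Expected profit = 161/36 − 6 = -55/36 ≈ -$1.53

-$1.53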